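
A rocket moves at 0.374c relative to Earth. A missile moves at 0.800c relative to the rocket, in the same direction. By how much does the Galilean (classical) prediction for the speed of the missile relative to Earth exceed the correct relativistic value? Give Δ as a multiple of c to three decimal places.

Δ = 0.270c

Galilean: u_cl = 0.800 + 0.374 = 1.1740.
Relativistic: u_rel = (0.800 + 0.374) / (1 + 0.800·0.374) = 1.1740/1.2992 = 0.9036.
Δ = 1.1740 − 0.9036 = 0.2704.
(The classical prediction exceeds c; the relativistic result does not.)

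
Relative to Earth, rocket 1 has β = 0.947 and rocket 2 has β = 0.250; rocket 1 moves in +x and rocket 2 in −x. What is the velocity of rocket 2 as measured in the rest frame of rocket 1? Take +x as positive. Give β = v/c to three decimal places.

β_A = 0.947, β_B = -0.250.
Transform to A's frame with the inverse velocity-addition law: u' = (u − v)/(1 − uv/c²), taking u = β_B and v = β_A.
u' = (-0.250 − 0.947) / (1 − (0.947)(-0.250)) = -1.1970/1.2368 = -0.9679.

β = -0.968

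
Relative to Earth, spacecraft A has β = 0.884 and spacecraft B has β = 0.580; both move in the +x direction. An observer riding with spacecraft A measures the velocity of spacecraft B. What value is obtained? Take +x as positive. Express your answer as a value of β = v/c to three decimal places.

β_A = 0.884, β_B = 0.580.
Transform to A's frame with the inverse velocity-addition law: u' = (u − v)/(1 − uv/c²), taking u = β_B and v = β_A.
u' = (0.580 − 0.884) / (1 − (0.884)(0.580)) = -0.3040/0.4873 = -0.6239.

β = -0.624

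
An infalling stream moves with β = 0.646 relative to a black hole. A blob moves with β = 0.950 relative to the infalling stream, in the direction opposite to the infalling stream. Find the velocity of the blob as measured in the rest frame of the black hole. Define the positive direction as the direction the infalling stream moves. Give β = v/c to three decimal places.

β = -0.787

With v = 0.646 and u' = -0.950 (in units of c),
u = (u' + v)/(1 + u'v/c²):
u = (-0.950 + 0.646) / (1 + (-0.950)·0.646) = -0.3040/0.3863 = -0.7870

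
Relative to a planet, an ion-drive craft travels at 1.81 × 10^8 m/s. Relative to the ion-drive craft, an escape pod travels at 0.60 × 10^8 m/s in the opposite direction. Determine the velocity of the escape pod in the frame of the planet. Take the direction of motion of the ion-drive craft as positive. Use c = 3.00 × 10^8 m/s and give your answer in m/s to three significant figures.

In units of c (dividing by 3.00 × 10^8 m/s): v = 0.603, u' = -0.200.
u = (u' + v)/(1 + u'v/c²):
u = (-0.200 + 0.603) / (1 + (-0.200)·0.603) = 0.4033/0.8793 = 0.4587
Converting back: u = 0.4587 × 3.00 × 10^8 m/s.

+1.38 × 10^8 m/s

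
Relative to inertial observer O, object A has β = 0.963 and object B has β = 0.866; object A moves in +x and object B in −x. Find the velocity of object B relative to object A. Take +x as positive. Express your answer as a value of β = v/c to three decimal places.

β = -0.997

β_A = 0.963, β_B = -0.866.
Transform to A's frame with the inverse velocity-addition law: u' = (u − v)/(1 − uv/c²), taking u = β_B and v = β_A.
u' = (-0.866 − 0.963) / (1 − (0.963)(-0.866)) = -1.8290/1.8340 = -0.9973.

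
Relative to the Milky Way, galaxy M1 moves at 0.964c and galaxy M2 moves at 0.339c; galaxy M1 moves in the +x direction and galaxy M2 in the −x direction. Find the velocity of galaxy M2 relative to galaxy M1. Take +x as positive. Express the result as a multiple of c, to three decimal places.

-0.982c

β_A = 0.964, β_B = -0.339.
Transform to A's frame with the inverse velocity-addition law: u' = (u − v)/(1 − uv/c²), taking u = β_B and v = β_A.
u' = (-0.339 − 0.964) / (1 − (0.964)(-0.339)) = -1.3030/1.3268 = -0.9821.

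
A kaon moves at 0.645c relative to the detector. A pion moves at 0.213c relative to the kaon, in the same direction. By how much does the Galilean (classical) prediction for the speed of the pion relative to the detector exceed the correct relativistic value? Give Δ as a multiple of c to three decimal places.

Δ = 0.104c

Galilean: u_cl = 0.213 + 0.645 = 0.8580.
Relativistic: u_rel = (0.213 + 0.645) / (1 + 0.213·0.645) = 0.8580/1.1374 = 0.7544.
Δ = 0.8580 − 0.7544 = 0.1036.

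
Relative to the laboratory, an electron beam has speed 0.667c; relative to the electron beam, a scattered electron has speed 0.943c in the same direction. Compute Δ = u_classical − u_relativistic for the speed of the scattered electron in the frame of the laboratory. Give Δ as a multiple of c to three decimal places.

Δ = 0.622c

Galilean: u_cl = 0.943 + 0.667 = 1.6100.
Relativistic: u_rel = (0.943 + 0.667) / (1 + 0.943·0.667) = 1.6100/1.6290 = 0.9883.
Δ = 1.6100 − 0.9883 = 0.6217.
(The classical prediction exceeds c; the relativistic result does not.)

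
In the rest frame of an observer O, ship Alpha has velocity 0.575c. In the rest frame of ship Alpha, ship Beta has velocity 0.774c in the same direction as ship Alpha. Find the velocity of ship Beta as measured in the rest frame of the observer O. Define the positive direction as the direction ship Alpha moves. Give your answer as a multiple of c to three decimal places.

0.934c

With v = 0.575 and u' = 0.774 (in units of c),
u = (u' + v)/(1 + u'v/c²):
u = (0.774 + 0.575) / (1 + 0.774·0.575) = 1.3490/1.4450 = 0.9335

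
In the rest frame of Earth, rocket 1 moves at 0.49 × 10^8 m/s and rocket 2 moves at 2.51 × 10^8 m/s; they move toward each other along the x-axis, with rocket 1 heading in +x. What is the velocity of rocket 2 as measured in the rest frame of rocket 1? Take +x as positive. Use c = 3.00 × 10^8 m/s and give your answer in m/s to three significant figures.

-2.64 × 10^8 m/s

β_A = 0.163, β_B = -0.837 (dividing each by c = 3.00 × 10^8 m/s).
Transform to A's frame with the inverse velocity-addition law: u' = (u − v)/(1 − uv/c²), taking u = β_B and v = β_A.
u' = (-0.837 − 0.163) / (1 − (0.163)(-0.837)) = -1.0000/1.1367 = -0.8798.
u' = -0.8798 × 3.00 × 10^8 m/s.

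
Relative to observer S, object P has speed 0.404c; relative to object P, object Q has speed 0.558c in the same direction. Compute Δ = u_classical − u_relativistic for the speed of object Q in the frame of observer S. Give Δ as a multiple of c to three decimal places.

Galilean: u_cl = 0.558 + 0.404 = 0.9620.
Relativistic: u_rel = (0.558 + 0.404) / (1 + 0.558·0.404) = 0.9620/1.2254 = 0.7850.
Δ = 0.9620 − 0.7850 = 0.1770.

Δ = 0.177c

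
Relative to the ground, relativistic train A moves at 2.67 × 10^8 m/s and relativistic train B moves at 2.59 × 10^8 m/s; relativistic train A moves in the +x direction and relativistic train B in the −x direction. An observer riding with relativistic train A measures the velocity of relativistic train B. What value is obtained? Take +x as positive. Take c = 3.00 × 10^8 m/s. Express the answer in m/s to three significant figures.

-2.97 × 10^8 m/s

β_A = 0.890, β_B = -0.863 (dividing each by c = 3.00 × 10^8 m/s).
Transform to A's frame with the inverse velocity-addition law: u' = (u − v)/(1 − uv/c²), taking u = β_B and v = β_A.
u' = (-0.863 − 0.890) / (1 − (0.890)(-0.863)) = -1.7533/1.7684 = -0.9915.
u' = -0.9915 × 3.00 × 10^8 m/s.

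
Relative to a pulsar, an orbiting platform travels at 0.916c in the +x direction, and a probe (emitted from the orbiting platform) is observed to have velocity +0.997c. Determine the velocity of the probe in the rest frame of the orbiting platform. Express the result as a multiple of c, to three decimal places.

+0.934c

Invert the composition law: u' = (u − v)/(1 − uv/c²).
u' = (0.997 − 0.916) / (1 − (0.997)(0.916)) = 0.0810/0.0867 = 0.9337.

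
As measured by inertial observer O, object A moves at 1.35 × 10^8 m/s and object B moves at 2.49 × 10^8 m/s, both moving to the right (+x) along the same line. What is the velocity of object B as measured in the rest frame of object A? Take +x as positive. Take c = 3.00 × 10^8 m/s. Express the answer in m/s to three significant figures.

+1.82 × 10^8 m/s

β_A = 0.450, β_B = 0.830 (dividing each by c = 3.00 × 10^8 m/s).
Transform to A's frame with the inverse velocity-addition law: u' = (u − v)/(1 − uv/c²), taking u = β_B and v = β_A.
u' = (0.830 − 0.450) / (1 − (0.450)(0.830)) = 0.3800/0.6265 = 0.6065.
u' = 0.6065 × 3.00 × 10^8 m/s.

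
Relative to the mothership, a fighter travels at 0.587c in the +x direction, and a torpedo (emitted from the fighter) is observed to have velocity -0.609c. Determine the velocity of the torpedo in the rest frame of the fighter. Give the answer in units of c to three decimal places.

-0.881c

Invert the composition law: u' = (u − v)/(1 − uv/c²).
u' = (-0.609 − 0.587) / (1 − (-0.609)(0.587)) = -1.1960/1.3575 = -0.8810.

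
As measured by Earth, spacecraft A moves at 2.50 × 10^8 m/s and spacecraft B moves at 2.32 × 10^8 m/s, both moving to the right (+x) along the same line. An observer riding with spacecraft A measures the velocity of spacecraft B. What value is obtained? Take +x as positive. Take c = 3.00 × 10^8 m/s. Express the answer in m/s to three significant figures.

β_A = 0.833, β_B = 0.773 (dividing each by c = 3.00 × 10^8 m/s).
Transform to A's frame with the inverse velocity-addition law: u' = (u − v)/(1 − uv/c²), taking u = β_B and v = β_A.
u' = (0.773 − 0.833) / (1 − (0.833)(0.773)) = -0.0600/0.3556 = -0.1688.
u' = -0.1688 × 3.00 × 10^8 m/s.

-5.06 × 10^7 m/s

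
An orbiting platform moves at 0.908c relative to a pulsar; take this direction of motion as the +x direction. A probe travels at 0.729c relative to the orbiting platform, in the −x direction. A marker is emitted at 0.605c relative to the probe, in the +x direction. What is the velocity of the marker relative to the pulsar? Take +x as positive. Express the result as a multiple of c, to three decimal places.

Apply u = (u' + v)/(1 + u'v/c²) successively, working outward toward the pulsar.
Start: velocity of the orbiting platform relative to the pulsar = 0.9080c.
Compose with the probe (u' = -0.729 in the orbiting platform frame): u_1 = (-0.729 + 0.908) / (1 + (-0.729)·0.908) = 0.1790/0.3381 = 0.5295.
Compose with the marker (u' = 0.605 in the probe frame): u_2 = (0.605 + 0.529) / (1 + 0.605·0.529) = 1.1345/1.3203 = 0.8592.

+0.859c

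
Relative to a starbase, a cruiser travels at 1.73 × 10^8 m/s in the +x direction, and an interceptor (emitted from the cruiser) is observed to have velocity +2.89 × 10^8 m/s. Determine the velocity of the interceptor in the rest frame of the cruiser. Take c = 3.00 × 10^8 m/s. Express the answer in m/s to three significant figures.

v = 0.577c, u = 0.963c.
Invert the composition law: u' = (u − v)/(1 − uv/c²).
u' = (0.963 − 0.577) / (1 − (0.963)(0.577)) = 0.3867/0.4445 = 0.8699.
u' = 0.8699 × 3.00 × 10^8 m/s.

+2.61 × 10^8 m/s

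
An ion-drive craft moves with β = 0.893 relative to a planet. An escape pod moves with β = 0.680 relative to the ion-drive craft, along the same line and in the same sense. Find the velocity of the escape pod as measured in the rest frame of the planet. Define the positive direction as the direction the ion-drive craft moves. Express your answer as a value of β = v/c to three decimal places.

With v = 0.893 and u' = 0.680 (in units of c),
u = (u' + v)/(1 + u'v/c²):
u = (0.680 + 0.893) / (1 + 0.680·0.893) = 1.5730/1.6072 = 0.9787
(Galilean addition would give +1.573c, exceeding c.)

β = 0.979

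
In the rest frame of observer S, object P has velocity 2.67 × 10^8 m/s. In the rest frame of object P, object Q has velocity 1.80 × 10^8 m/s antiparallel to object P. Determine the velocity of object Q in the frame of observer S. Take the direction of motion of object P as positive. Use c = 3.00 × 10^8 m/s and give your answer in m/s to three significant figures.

+1.87 × 10^8 m/s

In units of c (dividing by 3.00 × 10^8 m/s): v = 0.890, u' = -0.600.
u = (u' + v)/(1 + u'v/c²):
u = (-0.600 + 0.890) / (1 + (-0.600)·0.890) = 0.2900/0.4660 = 0.6223
Converting back: u = 0.6223 × 3.00 × 10^8 m/s.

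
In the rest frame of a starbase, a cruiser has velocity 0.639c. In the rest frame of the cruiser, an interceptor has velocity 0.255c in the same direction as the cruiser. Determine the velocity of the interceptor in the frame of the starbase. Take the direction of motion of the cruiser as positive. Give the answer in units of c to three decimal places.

With v = 0.639 and u' = 0.255 (in units of c),
u = (u' + v)/(1 + u'v/c²):
u = (0.255 + 0.639) / (1 + 0.255·0.639) = 0.8940/1.1629 = 0.7687
(Galilean addition would give +0.894c.)

0.769c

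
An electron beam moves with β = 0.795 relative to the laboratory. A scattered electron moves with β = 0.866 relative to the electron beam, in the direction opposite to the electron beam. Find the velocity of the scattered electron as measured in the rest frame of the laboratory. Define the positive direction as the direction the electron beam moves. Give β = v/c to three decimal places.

With v = 0.795 and u' = -0.866 (in units of c),
u = (u' + v)/(1 + u'v/c²):
u = (-0.866 + 0.795) / (1 + (-0.866)·0.795) = -0.0710/0.3115 = -0.2279

β = -0.228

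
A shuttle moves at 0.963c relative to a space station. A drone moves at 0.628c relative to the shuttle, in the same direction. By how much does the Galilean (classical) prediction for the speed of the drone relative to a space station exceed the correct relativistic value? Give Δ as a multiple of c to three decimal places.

Galilean: u_cl = 0.628 + 0.963 = 1.5910.
Relativistic: u_rel = (0.628 + 0.963) / (1 + 0.628·0.963) = 1.5910/1.6048 = 0.9914.
Δ = 1.5910 − 0.9914 = 0.5996.
(The classical prediction exceeds c; the relativistic result does not.)

Δ = 0.600c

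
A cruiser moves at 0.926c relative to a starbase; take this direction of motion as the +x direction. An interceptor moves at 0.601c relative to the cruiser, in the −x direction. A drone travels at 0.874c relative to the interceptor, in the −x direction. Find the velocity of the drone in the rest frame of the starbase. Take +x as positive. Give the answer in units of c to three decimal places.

Apply u = (u' + v)/(1 + u'v/c²) successively, working outward toward the starbase.
Start: velocity of the cruiser relative to the starbase = 0.9260c.
Compose with the interceptor (u' = -0.601 in the cruiser frame): u_1 = (-0.601 + 0.926) / (1 + (-0.601)·0.926) = 0.3250/0.4435 = 0.7329.
Compose with the drone (u' = -0.874 in the interceptor frame): u_2 = (-0.874 + 0.733) / (1 + (-0.874)·0.733) = -0.1411/0.3595 = -0.3926.

-0.393c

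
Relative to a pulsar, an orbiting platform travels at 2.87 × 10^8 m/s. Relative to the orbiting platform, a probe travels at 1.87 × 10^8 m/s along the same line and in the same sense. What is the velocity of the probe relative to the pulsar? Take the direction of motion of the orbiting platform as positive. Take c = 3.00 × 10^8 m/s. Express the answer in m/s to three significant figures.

2.97 × 10^8 m/s

In units of c (dividing by 3.00 × 10^8 m/s): v = 0.957, u' = 0.623.
u = (u' + v)/(1 + u'v/c²):
u = (0.623 + 0.957) / (1 + 0.623·0.957) = 1.5800/1.5963 = 0.9898
Converting back: u = 0.9898 × 3.00 × 10^8 m/s.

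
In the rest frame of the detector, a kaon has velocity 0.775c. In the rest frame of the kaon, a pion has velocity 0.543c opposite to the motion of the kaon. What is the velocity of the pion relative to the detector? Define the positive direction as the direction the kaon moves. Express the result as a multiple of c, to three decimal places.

+0.401c

With v = 0.775 and u' = -0.543 (in units of c),
u = (u' + v)/(1 + u'v/c²):
u = (-0.543 + 0.775) / (1 + (-0.543)·0.775) = 0.2320/0.5792 = 0.4006
(Galilean addition would give +0.232c.)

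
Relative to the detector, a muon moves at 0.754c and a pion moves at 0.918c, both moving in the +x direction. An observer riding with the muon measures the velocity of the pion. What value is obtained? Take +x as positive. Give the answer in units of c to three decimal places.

β_A = 0.754, β_B = 0.918.
Transform to A's frame with the inverse velocity-addition law: u' = (u − v)/(1 − uv/c²), taking u = β_B and v = β_A.
u' = (0.918 − 0.754) / (1 − (0.754)(0.918)) = 0.1640/0.3078 = 0.5328.

+0.533c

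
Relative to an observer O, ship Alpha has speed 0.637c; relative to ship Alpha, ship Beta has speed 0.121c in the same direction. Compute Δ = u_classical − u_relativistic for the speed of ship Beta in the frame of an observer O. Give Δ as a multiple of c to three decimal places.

Δ = 0.054c

Galilean: u_cl = 0.121 + 0.637 = 0.7580.
Relativistic: u_rel = (0.121 + 0.637) / (1 + 0.121·0.637) = 0.7580/1.0771 = 0.7038.
Δ = 0.7580 − 0.7038 = 0.0542.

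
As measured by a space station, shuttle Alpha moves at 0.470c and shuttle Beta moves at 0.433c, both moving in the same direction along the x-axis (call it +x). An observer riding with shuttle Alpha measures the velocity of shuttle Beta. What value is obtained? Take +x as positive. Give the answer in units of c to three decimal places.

-0.046c

β_A = 0.470, β_B = 0.433.
Transform to A's frame with the inverse velocity-addition law: u' = (u − v)/(1 − uv/c²), taking u = β_B and v = β_A.
u' = (0.433 − 0.470) / (1 − (0.470)(0.433)) = -0.0370/0.7965 = -0.0465.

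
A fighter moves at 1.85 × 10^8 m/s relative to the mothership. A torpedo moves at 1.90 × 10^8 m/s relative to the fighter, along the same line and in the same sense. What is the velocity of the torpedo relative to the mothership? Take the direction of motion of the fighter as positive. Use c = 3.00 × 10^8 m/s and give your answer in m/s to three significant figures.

2.70 × 10^8 m/s

In units of c (dividing by 3.00 × 10^8 m/s): v = 0.617, u' = 0.633.
u = (u' + v)/(1 + u'v/c²):
u = (0.633 + 0.617) / (1 + 0.633·0.617) = 1.2500/1.3906 = 0.8989
Converting back: u = 0.8989 × 3.00 × 10^8 m/s.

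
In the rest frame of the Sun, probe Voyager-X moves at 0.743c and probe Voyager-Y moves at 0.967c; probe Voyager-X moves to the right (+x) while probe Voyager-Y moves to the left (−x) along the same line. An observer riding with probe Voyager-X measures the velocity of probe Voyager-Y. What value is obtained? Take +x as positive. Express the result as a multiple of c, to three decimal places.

-0.995c

β_A = 0.743, β_B = -0.967.
Transform to A's frame with the inverse velocity-addition law: u' = (u − v)/(1 − uv/c²), taking u = β_B and v = β_A.
u' = (-0.967 − 0.743) / (1 − (0.743)(-0.967)) = -1.7100/1.7185 = -0.9951.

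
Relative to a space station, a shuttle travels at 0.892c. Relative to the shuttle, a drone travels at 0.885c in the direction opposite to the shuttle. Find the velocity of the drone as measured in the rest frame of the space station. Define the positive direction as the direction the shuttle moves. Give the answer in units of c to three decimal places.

+0.033c

With v = 0.892 and u' = -0.885 (in units of c),
u = (u' + v)/(1 + u'v/c²):
u = (-0.885 + 0.892) / (1 + (-0.885)·0.892) = 0.0070/0.2106 = 0.0332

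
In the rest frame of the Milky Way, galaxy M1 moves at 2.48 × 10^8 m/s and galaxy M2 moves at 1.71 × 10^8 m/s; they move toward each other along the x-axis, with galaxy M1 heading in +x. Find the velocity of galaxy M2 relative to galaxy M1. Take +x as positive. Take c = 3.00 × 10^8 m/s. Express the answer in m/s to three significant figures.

β_A = 0.827, β_B = -0.570 (dividing each by c = 3.00 × 10^8 m/s).
Transform to A's frame with the inverse velocity-addition law: u' = (u − v)/(1 − uv/c²), taking u = β_B and v = β_A.
u' = (-0.570 − 0.827) / (1 − (0.827)(-0.570)) = -1.3967/1.4712 = -0.9493.
u' = -0.9493 × 3.00 × 10^8 m/s.

-2.85 × 10^8 m/s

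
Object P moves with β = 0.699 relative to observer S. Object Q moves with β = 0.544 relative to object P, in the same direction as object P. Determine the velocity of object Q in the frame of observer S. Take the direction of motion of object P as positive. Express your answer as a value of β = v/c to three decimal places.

With v = 0.699 and u' = 0.544 (in units of c),
u = (u' + v)/(1 + u'v/c²):
u = (0.544 + 0.699) / (1 + 0.544·0.699) = 1.2430/1.3803 = 0.9006

β = 0.901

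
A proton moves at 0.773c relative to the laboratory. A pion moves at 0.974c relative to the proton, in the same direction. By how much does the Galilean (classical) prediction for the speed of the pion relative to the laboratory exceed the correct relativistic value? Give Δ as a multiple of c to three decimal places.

Δ = 0.750c

Galilean: u_cl = 0.974 + 0.773 = 1.7470.
Relativistic: u_rel = (0.974 + 0.773) / (1 + 0.974·0.773) = 1.7470/1.7529 = 0.9966.
Δ = 1.7470 − 0.9966 = 0.7504.
(The classical prediction exceeds c; the relativistic result does not.)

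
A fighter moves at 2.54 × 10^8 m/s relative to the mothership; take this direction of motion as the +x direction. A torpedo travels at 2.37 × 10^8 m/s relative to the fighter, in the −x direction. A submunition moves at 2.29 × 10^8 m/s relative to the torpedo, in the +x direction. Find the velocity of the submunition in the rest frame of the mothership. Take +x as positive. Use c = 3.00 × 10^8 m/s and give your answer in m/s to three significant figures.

+2.48 × 10^8 m/s

Apply u = (u' + v)/(1 + u'v/c²) successively, working outward toward the mothership.
(Dividing each given speed by c = 3.00 × 10^8 m/s to work in units of c.)
Start: velocity of the fighter relative to the mothership = 0.8467c.
Compose with the torpedo (u' = -0.790 in the fighter frame): u_1 = (-0.790 + 0.847) / (1 + (-0.790)·0.847) = 0.0567/0.3311 = 0.1711.
Compose with the submunition (u' = 0.763 in the torpedo frame): u_2 = (0.763 + 0.171) / (1 + 0.763·0.171) = 0.9345/1.1306 = 0.8265.
So u = 0.8265 × 3.00 × 10^8 m/s.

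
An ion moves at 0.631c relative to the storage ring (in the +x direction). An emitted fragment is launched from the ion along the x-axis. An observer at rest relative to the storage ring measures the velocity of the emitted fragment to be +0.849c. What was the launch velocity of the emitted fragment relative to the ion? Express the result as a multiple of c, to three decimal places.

+0.470c

Invert the composition law: u' = (u − v)/(1 − uv/c²).
u' = (0.849 − 0.631) / (1 − (0.849)(0.631)) = 0.2180/0.4643 = 0.4695.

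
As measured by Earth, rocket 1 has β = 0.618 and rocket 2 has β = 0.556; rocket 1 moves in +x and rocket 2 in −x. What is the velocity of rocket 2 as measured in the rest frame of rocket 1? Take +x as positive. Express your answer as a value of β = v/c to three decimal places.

β = -0.874

β_A = 0.618, β_B = -0.556.
Transform to A's frame with the inverse velocity-addition law: u' = (u − v)/(1 − uv/c²), taking u = β_B and v = β_A.
u' = (-0.556 − 0.618) / (1 − (0.618)(-0.556)) = -1.1740/1.3436 = -0.8738.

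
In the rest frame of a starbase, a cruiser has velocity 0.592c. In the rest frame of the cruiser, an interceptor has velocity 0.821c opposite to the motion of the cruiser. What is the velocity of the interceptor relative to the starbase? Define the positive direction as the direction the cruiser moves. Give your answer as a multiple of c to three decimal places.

With v = 0.592 and u' = -0.821 (in units of c),
u = (u' + v)/(1 + u'v/c²):
u = (-0.821 + 0.592) / (1 + (-0.821)·0.592) = -0.2290/0.5140 = -0.4456

-0.446c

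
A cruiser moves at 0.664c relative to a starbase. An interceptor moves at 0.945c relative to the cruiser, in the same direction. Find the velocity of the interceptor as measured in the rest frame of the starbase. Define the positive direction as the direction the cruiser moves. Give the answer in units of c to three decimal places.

0.989c

With v = 0.664 and u' = 0.945 (in units of c),
u = (u' + v)/(1 + u'v/c²):
u = (0.945 + 0.664) / (1 + 0.945·0.664) = 1.6090/1.6275 = 0.9886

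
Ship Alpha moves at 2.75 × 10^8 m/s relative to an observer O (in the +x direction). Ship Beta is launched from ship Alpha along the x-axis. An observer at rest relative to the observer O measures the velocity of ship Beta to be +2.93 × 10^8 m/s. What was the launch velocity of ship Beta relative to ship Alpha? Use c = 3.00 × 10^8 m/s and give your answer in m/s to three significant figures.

v = 0.917c, u = 0.977c.
Invert the composition law: u' = (u − v)/(1 − uv/c²).
u' = (0.977 − 0.917) / (1 − (0.977)(0.917)) = 0.0600/0.1047 = 0.5729.
u' = 0.5729 × 3.00 × 10^8 m/s.

+1.72 × 10^8 m/s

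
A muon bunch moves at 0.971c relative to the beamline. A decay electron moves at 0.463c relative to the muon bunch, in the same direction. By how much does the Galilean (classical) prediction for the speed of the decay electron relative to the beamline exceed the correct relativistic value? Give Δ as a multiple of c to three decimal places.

Galilean: u_cl = 0.463 + 0.971 = 1.4340.
Relativistic: u_rel = (0.463 + 0.971) / (1 + 0.463·0.971) = 1.4340/1.4496 = 0.9893.
Δ = 1.4340 − 0.9893 = 0.4447.
(The classical prediction exceeds c; the relativistic result does not.)

Δ = 0.445c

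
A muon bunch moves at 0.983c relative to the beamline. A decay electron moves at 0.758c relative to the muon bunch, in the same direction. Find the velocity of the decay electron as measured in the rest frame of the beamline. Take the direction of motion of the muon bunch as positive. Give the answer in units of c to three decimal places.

With v = 0.983 and u' = 0.758 (in units of c),
u = (u' + v)/(1 + u'v/c²):
u = (0.758 + 0.983) / (1 + 0.758·0.983) = 1.7410/1.7451 = 0.9976

0.998c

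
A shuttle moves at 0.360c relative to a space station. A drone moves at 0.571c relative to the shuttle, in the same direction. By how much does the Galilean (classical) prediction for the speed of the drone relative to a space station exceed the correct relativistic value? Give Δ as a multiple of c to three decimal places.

Δ = 0.159c

Galilean: u_cl = 0.571 + 0.360 = 0.9310.
Relativistic: u_rel = (0.571 + 0.360) / (1 + 0.571·0.360) = 0.9310/1.2056 = 0.7723.
Δ = 0.9310 − 0.7723 = 0.1587.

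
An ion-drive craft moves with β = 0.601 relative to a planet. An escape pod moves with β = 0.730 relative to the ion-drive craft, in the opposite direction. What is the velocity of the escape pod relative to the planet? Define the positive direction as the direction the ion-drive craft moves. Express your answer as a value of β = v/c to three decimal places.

β = -0.230

With v = 0.601 and u' = -0.730 (in units of c),
u = (u' + v)/(1 + u'v/c²):
u = (-0.730 + 0.601) / (1 + (-0.730)·0.601) = -0.1290/0.5613 = -0.2298
(Galilean addition would give -0.129c.)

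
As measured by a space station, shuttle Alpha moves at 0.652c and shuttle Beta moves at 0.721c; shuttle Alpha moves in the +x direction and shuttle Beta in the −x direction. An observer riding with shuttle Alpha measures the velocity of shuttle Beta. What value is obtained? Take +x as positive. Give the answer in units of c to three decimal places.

-0.934c

β_A = 0.652, β_B = -0.721.
Transform to A's frame with the inverse velocity-addition law: u' = (u − v)/(1 − uv/c²), taking u = β_B and v = β_A.
u' = (-0.721 − 0.652) / (1 − (0.652)(-0.721)) = -1.3730/1.4701 = -0.9340.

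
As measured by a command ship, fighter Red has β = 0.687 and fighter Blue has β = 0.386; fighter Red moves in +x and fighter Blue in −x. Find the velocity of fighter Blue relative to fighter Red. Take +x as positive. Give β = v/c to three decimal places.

β_A = 0.687, β_B = -0.386.
Transform to A's frame with the inverse velocity-addition law: u' = (u − v)/(1 − uv/c²), taking u = β_B and v = β_A.
u' = (-0.386 − 0.687) / (1 − (0.687)(-0.386)) = -1.0730/1.2652 = -0.8481.

β = -0.848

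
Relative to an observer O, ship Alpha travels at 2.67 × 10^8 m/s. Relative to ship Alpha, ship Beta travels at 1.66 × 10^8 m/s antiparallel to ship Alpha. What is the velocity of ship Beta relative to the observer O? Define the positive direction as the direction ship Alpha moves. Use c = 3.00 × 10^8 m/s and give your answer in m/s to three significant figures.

In units of c (dividing by 3.00 × 10^8 m/s): v = 0.890, u' = -0.553.
u = (u' + v)/(1 + u'v/c²):
u = (-0.553 + 0.890) / (1 + (-0.553)·0.890) = 0.3367/0.5075 = 0.6633
(Galilean addition would give +0.337c.)
Converting back: u = 0.6633 × 3.00 × 10^8 m/s.

+1.99 × 10^8 m/s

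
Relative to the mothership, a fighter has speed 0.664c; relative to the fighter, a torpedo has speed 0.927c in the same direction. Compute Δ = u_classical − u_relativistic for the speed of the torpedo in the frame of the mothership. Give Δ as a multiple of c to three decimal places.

Galilean: u_cl = 0.927 + 0.664 = 1.5910.
Relativistic: u_rel = (0.927 + 0.664) / (1 + 0.927·0.664) = 1.5910/1.6155 = 0.9848.
Δ = 1.5910 − 0.9848 = 0.6062.
(The classical prediction exceeds c; the relativistic result does not.)

Δ = 0.606c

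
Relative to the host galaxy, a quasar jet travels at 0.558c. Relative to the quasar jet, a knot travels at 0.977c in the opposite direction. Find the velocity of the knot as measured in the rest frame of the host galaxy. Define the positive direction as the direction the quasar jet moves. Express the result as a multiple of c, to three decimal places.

-0.921c

With v = 0.558 and u' = -0.977 (in units of c),
u = (u' + v)/(1 + u'v/c²):
u = (-0.977 + 0.558) / (1 + (-0.977)·0.558) = -0.4190/0.4548 = -0.9212
(Galilean addition would give -0.419c.)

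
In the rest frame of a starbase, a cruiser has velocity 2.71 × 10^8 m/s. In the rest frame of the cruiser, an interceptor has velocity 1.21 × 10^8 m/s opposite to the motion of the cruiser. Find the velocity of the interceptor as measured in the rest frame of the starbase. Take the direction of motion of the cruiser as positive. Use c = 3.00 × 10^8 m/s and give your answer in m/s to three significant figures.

+2.36 × 10^8 m/s

In units of c (dividing by 3.00 × 10^8 m/s): v = 0.903, u' = -0.403.
u = (u' + v)/(1 + u'v/c²):
u = (-0.403 + 0.903) / (1 + (-0.403)·0.903) = 0.5000/0.6357 = 0.7866
(Galilean addition would give +0.500c.)
Converting back: u = 0.7866 × 3.00 × 10^8 m/s.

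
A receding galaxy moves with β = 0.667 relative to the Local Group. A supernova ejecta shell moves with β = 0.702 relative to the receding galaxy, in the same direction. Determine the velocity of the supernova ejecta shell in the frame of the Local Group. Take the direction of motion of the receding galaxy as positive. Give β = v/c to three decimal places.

β = 0.932

With v = 0.667 and u' = 0.702 (in units of c),
u = (u' + v)/(1 + u'v/c²):
u = (0.702 + 0.667) / (1 + 0.702·0.667) = 1.3690/1.4682 = 0.9324
(Galilean addition would give +1.369c, exceeding c.)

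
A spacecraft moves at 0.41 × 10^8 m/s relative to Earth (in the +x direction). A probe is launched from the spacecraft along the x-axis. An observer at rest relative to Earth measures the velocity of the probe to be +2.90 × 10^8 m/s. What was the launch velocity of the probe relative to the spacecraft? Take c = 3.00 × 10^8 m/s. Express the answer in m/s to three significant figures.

+2.87 × 10^8 m/s

v = 0.137c, u = 0.967c.
Invert the composition law: u' = (u − v)/(1 − uv/c²).
u' = (0.967 − 0.137) / (1 − (0.967)(0.137)) = 0.8300/0.8679 = 0.9563.
u' = 0.9563 × 3.00 × 10^8 m/s.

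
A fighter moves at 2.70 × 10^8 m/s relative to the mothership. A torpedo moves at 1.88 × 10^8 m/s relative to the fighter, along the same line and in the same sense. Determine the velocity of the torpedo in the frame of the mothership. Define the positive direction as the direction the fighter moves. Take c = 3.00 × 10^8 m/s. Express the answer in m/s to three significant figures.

In units of c (dividing by 3.00 × 10^8 m/s): v = 0.900, u' = 0.627.
u = (u' + v)/(1 + u'v/c²):
u = (0.627 + 0.900) / (1 + 0.627·0.900) = 1.5267/1.5640 = 0.9761
(Galilean addition would give +1.527c, exceeding c.)
Converting back: u = 0.9761 × 3.00 × 10^8 m/s.

2.93 × 10^8 m/s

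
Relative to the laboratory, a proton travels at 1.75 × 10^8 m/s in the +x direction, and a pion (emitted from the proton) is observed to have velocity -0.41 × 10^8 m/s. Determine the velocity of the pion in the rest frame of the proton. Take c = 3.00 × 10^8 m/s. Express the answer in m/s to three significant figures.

v = 0.583c, u = -0.137c.
Invert the composition law: u' = (u − v)/(1 − uv/c²).
u' = (-0.137 − 0.583) / (1 − (-0.137)(0.583)) = -0.7200/1.0797 = -0.6668.
u' = -0.6668 × 3.00 × 10^8 m/s.

-2.00 × 10^8 m/s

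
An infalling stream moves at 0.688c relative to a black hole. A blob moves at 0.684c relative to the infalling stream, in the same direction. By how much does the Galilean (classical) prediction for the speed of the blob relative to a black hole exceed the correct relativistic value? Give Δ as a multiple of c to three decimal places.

Galilean: u_cl = 0.684 + 0.688 = 1.3720.
Relativistic: u_rel = (0.684 + 0.688) / (1 + 0.684·0.688) = 1.3720/1.4706 = 0.9330.
Δ = 1.3720 − 0.9330 = 0.4390.
(The classical prediction exceeds c; the relativistic result does not.)

Δ = 0.439c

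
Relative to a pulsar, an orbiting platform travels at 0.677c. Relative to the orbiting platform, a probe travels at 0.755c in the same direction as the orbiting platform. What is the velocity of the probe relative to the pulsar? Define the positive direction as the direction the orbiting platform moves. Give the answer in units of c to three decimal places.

0.948c

With v = 0.677 and u' = 0.755 (in units of c),
u = (u' + v)/(1 + u'v/c²):
u = (0.755 + 0.677) / (1 + 0.755·0.677) = 1.4320/1.5111 = 0.9476
(Galilean addition would give +1.432c, exceeding c.)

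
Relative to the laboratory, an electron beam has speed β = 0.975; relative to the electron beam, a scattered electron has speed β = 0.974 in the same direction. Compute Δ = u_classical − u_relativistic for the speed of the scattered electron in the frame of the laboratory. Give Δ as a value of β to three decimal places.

Δ = 0.949

Galilean: u_cl = 0.974 + 0.975 = 1.9490.
Relativistic: u_rel = (0.974 + 0.975) / (1 + 0.974·0.975) = 1.9490/1.9497 = 0.9997.
Δ = 1.9490 − 0.9997 = 0.9493.
(The classical prediction exceeds c; the relativistic result does not.)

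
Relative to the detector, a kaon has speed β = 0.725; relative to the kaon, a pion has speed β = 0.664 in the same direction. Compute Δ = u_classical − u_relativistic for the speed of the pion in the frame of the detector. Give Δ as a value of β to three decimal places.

Δ = 0.451

Galilean: u_cl = 0.664 + 0.725 = 1.3890.
Relativistic: u_rel = (0.664 + 0.725) / (1 + 0.664·0.725) = 1.3890/1.4814 = 0.9376.
Δ = 1.3890 − 0.9376 = 0.4514.
(The classical prediction exceeds c; the relativistic result does not.)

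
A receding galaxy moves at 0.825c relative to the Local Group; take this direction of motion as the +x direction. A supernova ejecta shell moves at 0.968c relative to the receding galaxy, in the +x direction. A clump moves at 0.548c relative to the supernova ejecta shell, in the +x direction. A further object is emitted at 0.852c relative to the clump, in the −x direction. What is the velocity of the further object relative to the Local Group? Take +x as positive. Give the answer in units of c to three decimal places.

+0.989c

Apply u = (u' + v)/(1 + u'v/c²) successively, working outward toward the Local Group.
Start: velocity of the receding galaxy relative to the Local Group = 0.8250c.
Compose with the supernova ejecta shell (u' = 0.968 in the receding galaxy frame): u_1 = (0.968 + 0.825) / (1 + 0.968·0.825) = 1.7930/1.7986 = 0.9969.
Compose with the clump (u' = 0.548 in the supernova ejecta shell frame): u_2 = (0.548 + 0.997) / (1 + 0.548·0.997) = 1.5449/1.5463 = 0.9991.
Compose with the further object (u' = -0.852 in the clump frame): u_3 = (-0.852 + 0.999) / (1 + (-0.852)·0.999) = 0.1471/0.1488 = 0.9887.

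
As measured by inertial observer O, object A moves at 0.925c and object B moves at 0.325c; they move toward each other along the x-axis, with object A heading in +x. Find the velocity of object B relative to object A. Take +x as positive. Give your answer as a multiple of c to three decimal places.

β_A = 0.925, β_B = -0.325.
Transform to A's frame with the inverse velocity-addition law: u' = (u − v)/(1 − uv/c²), taking u = β_B and v = β_A.
u' = (-0.325 − 0.925) / (1 − (0.925)(-0.325)) = -1.2500/1.3006 = -0.9611.

-0.961c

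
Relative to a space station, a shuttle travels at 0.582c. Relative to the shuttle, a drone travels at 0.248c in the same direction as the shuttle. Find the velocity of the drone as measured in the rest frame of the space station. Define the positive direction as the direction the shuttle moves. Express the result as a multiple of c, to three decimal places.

With v = 0.582 and u' = 0.248 (in units of c),
u = (u' + v)/(1 + u'v/c²):
u = (0.248 + 0.582) / (1 + 0.248·0.582) = 0.8300/1.1443 = 0.7253

0.725c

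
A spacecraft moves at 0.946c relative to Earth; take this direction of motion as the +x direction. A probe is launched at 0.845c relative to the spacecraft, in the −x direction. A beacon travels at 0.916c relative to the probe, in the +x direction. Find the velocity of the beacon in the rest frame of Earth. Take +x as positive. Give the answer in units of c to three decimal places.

Apply u = (u' + v)/(1 + u'v/c²) successively, working outward toward Earth.
Start: velocity of the spacecraft relative to Earth = 0.9460c.
Compose with the probe (u' = -0.845 in the spacecraft frame): u_1 = (-0.845 + 0.946) / (1 + (-0.845)·0.946) = 0.1010/0.2006 = 0.5034.
Compose with the beacon (u' = 0.916 in the probe frame): u_2 = (0.916 + 0.503) / (1 + 0.916·0.503) = 1.4194/1.4611 = 0.9715.

+0.971c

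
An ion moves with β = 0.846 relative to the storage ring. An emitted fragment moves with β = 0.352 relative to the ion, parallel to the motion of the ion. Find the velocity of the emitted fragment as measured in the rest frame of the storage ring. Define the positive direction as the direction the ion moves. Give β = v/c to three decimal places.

With v = 0.846 and u' = 0.352 (in units of c),
u = (u' + v)/(1 + u'v/c²):
u = (0.352 + 0.846) / (1 + 0.352·0.846) = 1.1980/1.2978 = 0.9231

β = 0.923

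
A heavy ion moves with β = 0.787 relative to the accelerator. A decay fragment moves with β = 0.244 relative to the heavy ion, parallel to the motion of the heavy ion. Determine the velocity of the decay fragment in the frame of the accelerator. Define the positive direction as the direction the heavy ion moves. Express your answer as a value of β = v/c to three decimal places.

With v = 0.787 and u' = 0.244 (in units of c),
u = (u' + v)/(1 + u'v/c²):
u = (0.244 + 0.787) / (1 + 0.244·0.787) = 1.0310/1.1920 = 0.8649
(Galilean addition would give +1.031c, exceeding c.)

β = 0.865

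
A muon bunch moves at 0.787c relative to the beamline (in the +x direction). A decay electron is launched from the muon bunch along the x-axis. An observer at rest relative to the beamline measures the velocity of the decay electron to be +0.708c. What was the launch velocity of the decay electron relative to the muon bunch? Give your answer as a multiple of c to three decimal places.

-0.178c

Invert the composition law: u' = (u − v)/(1 − uv/c²).
u' = (0.708 − 0.787) / (1 − (0.708)(0.787)) = -0.0790/0.4428 = -0.1784.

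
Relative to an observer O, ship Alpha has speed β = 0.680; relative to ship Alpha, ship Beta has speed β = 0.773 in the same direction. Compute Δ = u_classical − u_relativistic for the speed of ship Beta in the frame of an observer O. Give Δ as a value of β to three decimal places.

Galilean: u_cl = 0.773 + 0.680 = 1.4530.
Relativistic: u_rel = (0.773 + 0.680) / (1 + 0.773·0.680) = 1.4530/1.5256 = 0.9524.
Δ = 1.4530 − 0.9524 = 0.5006.
(The classical prediction exceeds c; the relativistic result does not.)

Δ = 0.501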